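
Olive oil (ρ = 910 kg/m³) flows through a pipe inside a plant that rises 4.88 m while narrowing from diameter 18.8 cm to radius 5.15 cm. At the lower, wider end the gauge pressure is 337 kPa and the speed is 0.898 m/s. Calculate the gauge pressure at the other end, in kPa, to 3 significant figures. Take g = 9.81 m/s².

The volume flow rate is constant, so v₂ = (A₁/A₂)v₁ = (278/83.3)·0.898 = 2.99 m/s.
Applying Bernoulli between the two ends and solving for P₂: P₂ = P₁ + ½ρ(v₁² − v₂²) − ρgΔh.
P₂ = 337000 + ½·910·(0.898² − 2.99²) − 910·9.81·(+4.88) = 337000 + (-3710) − (43600) = 290000 Pa.

290 kPa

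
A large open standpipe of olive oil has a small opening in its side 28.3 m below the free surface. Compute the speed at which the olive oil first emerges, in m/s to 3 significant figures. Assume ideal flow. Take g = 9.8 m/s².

With the surface at rest and both surface and jet at atmospheric pressure, Bernoulli gives ρg h = ½ρv², so v = √(2gh) = √(2·9.8·28.3) = 23.6 m/s.

v ≈ 23.6 m/s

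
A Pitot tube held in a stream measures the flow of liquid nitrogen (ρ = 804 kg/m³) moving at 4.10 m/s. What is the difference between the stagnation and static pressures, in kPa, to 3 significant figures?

ΔP ≈ 6.76 kPa

At the stagnation point the flow is brought to rest, so Bernoulli gives P_stag − P_static = ½ρv².
ΔP = ½·804·4.10² = 6760 Pa.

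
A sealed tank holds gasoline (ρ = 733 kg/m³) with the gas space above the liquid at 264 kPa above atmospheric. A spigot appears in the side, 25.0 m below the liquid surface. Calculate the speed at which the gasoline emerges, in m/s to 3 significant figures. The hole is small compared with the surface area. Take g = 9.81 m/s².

v = 34.8 m/s

Take point 1 at the surface (v₁ ≈ 0) and point 2 at the hole (at atmospheric pressure). Bernoulli: P₁ + ρg h = P_atm + ½ρv₂².
With P₁ − P_atm = 264000 Pa, v₂ = √(2gh + 2ΔP/ρ) = √(2·9.81·25.0 + 2·264000/733) = 34.8 m/s.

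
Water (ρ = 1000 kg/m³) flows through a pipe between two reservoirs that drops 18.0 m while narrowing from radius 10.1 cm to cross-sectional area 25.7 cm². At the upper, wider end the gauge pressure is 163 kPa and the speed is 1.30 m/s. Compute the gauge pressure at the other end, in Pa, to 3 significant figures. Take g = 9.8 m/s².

P₂ = 209000 Pa

Continuity gives A₁v₁ = A₂v₂, so v₂ = (320 cm²)/(25.7 cm²) × 1.30 m/s = 16.2 m/s.
Energy conservation along the streamline gives P₂ = P₁ − ½ρ(v₂² − v₁²) − ρg(h₂ − h₁).
P₂ = 163000 + ½·1000·(1.30² − 16.2²) − 1000·9.8·(−18.0) = 163000 + (-131000) − (-176000) = 209000 Pa.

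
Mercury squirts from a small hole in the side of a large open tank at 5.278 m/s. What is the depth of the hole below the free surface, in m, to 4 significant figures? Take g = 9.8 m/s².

1.421 m

For a small hole in a large open tank, ½v² = gh, giving h = v²/(2g).
h = 5.278²/(2·9.8) = 27.86/19.60 = 1.421 m.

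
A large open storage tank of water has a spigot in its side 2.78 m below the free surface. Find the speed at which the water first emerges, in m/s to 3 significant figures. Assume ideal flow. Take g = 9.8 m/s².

v ≈ 7.38 m/s

Torricelli's result v = √(2gh) gives v = √(2·9.8·2.78) = 7.38 m/s.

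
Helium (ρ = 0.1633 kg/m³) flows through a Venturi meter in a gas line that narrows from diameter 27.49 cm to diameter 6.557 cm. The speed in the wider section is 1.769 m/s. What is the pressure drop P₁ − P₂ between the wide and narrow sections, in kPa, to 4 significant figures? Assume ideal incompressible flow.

By continuity, v₂ = v₁·A₁/A₂ = 1.769·(593.5/33.77) = 31.09 m/s.
Along the horizontal streamline, P + ½ρv² is constant.
P₁ − P₂ = ½·0.1633·(31.09² − 1.769²) = ½·0.1633·963.7 = 78.68 Pa.

0.07868 kPa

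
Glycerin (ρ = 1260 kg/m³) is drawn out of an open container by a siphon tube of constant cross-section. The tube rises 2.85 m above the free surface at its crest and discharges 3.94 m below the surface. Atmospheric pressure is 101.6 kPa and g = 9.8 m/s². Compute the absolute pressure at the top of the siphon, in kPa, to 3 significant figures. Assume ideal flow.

P_top ≈ 17.8 kPa

The outlet speed comes from Torricelli: v = √(2g·3.94) = 8.79 m/s.
With constant cross-section the crest speed equals v; applying Bernoulli from the surface up to the crest, P_top = P_atm − ½ρv² − ρg·h_top.
P_top = 101600 − ½·1260·8.79² − 1260·9.8·2.85 = 17800 Pa.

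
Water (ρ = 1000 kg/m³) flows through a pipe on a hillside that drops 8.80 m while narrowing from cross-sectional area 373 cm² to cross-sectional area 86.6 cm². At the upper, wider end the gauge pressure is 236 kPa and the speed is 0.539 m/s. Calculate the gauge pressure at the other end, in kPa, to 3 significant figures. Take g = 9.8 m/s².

P₂ ≈ 320 kPa

Continuity gives A₁v₁ = A₂v₂, so v₂ = (373 cm²)/(86.6 cm²) × 0.539 m/s = 2.32 m/s.
Energy conservation along the streamline gives P₂ = P₁ − ½ρ(v₂² − v₁²) − ρg(h₂ − h₁).
P₂ = 236000 + ½·1000·(0.539² − 2.32²) − 1000·9.8·(−8.80) = 236000 + (-2550) − (-86200) = 320000 Pa.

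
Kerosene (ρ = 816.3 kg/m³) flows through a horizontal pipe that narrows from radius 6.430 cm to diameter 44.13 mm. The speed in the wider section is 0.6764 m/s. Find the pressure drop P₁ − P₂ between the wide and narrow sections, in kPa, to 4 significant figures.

ΔP ≈ 13.28 kPa

The volume flow rate is constant, so v₂ = (A₁/A₂)v₁ = (129.9/15.30)·0.6764 = 5.744 m/s.
The pipe is horizontal, so Bernoulli reduces to P₁ + ½ρv₁² = P₂ + ½ρv₂².
P₁ − P₂ = ½·816.3·(5.744² − 0.6764²) = ½·816.3·32.54 = 13280 Pa.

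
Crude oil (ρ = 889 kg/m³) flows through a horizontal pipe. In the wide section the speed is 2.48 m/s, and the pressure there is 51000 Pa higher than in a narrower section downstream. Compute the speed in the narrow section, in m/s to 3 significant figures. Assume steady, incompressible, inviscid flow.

v₂ = 11.0 m/s

Along the level pipe P + ½ρv² is conserved, hence v₂² = v₁² + 2(P₁ − P₂)/ρ.
v₂ = √(2.48² + 2·51000/889) = √(6.15 + 115) = 11.0 m/s.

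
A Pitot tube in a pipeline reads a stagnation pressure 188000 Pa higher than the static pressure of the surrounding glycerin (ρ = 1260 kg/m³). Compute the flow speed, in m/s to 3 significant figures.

At the stagnation point the flow is brought to rest, so Bernoulli gives P_stag − P_static = ½ρv².
v = √(2ΔP/ρ) = √(2·188000/1260) = 17.3 m/s.

17.3 m/s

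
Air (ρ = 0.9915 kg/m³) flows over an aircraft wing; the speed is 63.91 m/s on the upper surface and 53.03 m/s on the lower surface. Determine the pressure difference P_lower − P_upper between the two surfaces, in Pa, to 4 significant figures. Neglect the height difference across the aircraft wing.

ΔP ≈ 630.7 Pa

With negligible Δh, P + ½ρv² is constant, so P_low − P_up = ½ρ(v_up² − v_low²).
ΔP = ½·0.9915·(63.91² − 53.03²) = 630.7 Pa.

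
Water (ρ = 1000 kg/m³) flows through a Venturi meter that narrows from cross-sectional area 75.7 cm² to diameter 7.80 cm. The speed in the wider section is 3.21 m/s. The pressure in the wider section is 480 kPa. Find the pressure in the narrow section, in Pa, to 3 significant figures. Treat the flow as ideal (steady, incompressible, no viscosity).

472000 Pa

Continuity gives A₁v₁ = A₂v₂, so v₂ = (75.7 cm²)/(47.8 cm²) × 3.21 m/s = 5.09 m/s.
Bernoulli (h₁ = h₂): P₁ − P₂ = ½ρ(v₂² − v₁²).
P₂ = P₁ − ½ρ(v₂² − v₁²) = 480000 − ½·1000·(5.09² − 3.21²) = 480000 − 7780 = 472000 Pa.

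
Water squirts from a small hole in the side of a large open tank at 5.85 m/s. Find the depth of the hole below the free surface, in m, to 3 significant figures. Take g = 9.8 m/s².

For a small hole in a large open tank, ½v² = gh, giving h = v²/(2g).
h = 5.85²/(2·9.8) = 34.2/19.60 = 1.75 m.

h = 1.75 m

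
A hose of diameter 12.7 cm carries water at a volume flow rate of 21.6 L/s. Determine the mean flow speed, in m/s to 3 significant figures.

Q = 21.6 L/s = 0.0216 m³/s.
v = Q/A = 0.0216 / 0.0127 = 1.71 m/s.

1.71 m/s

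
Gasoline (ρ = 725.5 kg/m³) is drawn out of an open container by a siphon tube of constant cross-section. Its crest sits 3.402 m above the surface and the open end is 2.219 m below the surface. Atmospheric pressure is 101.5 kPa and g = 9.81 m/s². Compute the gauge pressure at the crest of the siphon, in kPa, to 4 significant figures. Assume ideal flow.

Bernoulli surface→outlet gives ½v² = g·h_out, so v = √(2·9.81·2.219) = 6.598 m/s.
The bore is uniform, so the speed at the crest is the same v. Bernoulli surface→crest: P_atm = P_top + ½ρv² + ρg·h_top.
P_top = 101500 − ½·725.5·6.598² − 725.5·9.81·3.402 = 61490 Pa. So P_gauge = P_top − P_atm = -40010 Pa.

-40.01 kPa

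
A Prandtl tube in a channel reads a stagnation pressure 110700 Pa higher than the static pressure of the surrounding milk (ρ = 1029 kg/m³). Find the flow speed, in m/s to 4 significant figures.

v ≈ 14.67 m/s

At the stagnation point the flow is brought to rest, so Bernoulli gives P_stag − P_static = ½ρv².
v = √(2ΔP/ρ) = √(2·110700/1029) = 14.67 m/s.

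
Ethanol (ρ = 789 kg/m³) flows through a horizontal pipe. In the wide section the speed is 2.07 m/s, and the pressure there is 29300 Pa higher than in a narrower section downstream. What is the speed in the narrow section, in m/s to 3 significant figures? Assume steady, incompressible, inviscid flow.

Horizontal Bernoulli: P₁ + ½ρv₁² = P₂ + ½ρv₂², so v₂² = v₁² + 2(P₁ − P₂)/ρ.
v₂ = √(2.07² + 2·29300/789) = √(4.28 + 74.3) = 8.86 m/s.

v₂ = 8.86 m/s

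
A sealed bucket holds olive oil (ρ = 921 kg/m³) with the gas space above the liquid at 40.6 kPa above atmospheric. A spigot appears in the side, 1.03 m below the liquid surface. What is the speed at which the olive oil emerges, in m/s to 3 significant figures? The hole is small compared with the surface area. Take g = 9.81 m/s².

v = 10.4 m/s

Take point 1 at the surface (v₁ ≈ 0) and point 2 at the hole (at atmospheric pressure). Bernoulli: P₁ + ρg h = P_atm + ½ρv₂².
With P₁ − P_atm = 40600 Pa, v₂ = √(2gh + 2ΔP/ρ) = √(2·9.81·1.03 + 2·40600/921) = 10.4 m/s.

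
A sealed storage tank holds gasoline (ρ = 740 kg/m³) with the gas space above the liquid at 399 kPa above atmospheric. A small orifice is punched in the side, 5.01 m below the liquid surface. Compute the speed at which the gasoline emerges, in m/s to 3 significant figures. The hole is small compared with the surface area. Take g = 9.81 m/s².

Take point 1 at the surface (v₁ ≈ 0) and point 2 at the hole (at atmospheric pressure). Bernoulli: P₁ + ρg h = P_atm + ½ρv₂².
With P₁ − P_atm = 399000 Pa, v₂ = √(2gh + 2ΔP/ρ) = √(2·9.81·5.01 + 2·399000/740) = 34.3 m/s.

34.3 m/s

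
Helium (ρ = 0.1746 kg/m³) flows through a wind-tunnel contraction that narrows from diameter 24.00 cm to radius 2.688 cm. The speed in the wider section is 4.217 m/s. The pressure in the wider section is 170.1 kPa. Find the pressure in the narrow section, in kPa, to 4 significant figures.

Mass conservation (A₁v₁ = A₂v₂) gives v₂ = 4.217 × 452.4/22.70 = 84.04 m/s.
Bernoulli (h₁ = h₂): P₁ − P₂ = ½ρ(v₂² − v₁²).
P₂ = P₁ − ½ρ(v₂² − v₁²) = 170100 − ½·0.1746·(84.04² − 4.217²) = 170100 − 615.1 = 169500 Pa.

P₂ ≈ 169.5 kPa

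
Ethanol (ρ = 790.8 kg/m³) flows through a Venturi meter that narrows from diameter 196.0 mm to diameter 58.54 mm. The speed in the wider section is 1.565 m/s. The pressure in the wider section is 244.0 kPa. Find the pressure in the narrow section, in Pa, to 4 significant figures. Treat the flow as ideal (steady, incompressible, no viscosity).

123300 Pa

Mass conservation (A₁v₁ = A₂v₂) gives v₂ = 1.565 × 301.7/26.92 = 17.54 m/s.
The pipe is horizontal, so Bernoulli reduces to P₁ + ½ρv₁² = P₂ + ½ρv₂².
P₂ = P₁ − ½ρ(v₂² − v₁²) = 244000 − ½·790.8·(17.54² − 1.565²) = 244000 − 120700 = 123300 Pa.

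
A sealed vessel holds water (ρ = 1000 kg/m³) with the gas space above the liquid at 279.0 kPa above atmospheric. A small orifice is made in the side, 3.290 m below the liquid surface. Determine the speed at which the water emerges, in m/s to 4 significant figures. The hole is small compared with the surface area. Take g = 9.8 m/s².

Take point 1 at the surface (v₁ ≈ 0) and point 2 at the hole (at atmospheric pressure). Bernoulli: P₁ + ρg h = P_atm + ½ρv₂².
With P₁ − P_atm = 279000 Pa, v₂ = √(2gh + 2ΔP/ρ) = √(2·9.8·3.290 + 2·279000/1000) = 24.95 m/s.

24.95 m/s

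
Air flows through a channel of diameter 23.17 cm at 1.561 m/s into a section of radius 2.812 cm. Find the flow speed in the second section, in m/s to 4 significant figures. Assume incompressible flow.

v₂ = 26.50 m/s

The volume flow rate is constant, so v₂ = (A₁/A₂)v₁ = (421.6/24.84)·1.561 = 26.50 m/s.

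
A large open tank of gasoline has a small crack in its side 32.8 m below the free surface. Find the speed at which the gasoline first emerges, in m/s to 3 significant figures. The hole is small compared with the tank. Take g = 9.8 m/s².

25.4 m/s

The surface is effectively still and both ends are open, so ½v² = gh and v = √(2·9.8·32.8) = 25.4 m/s.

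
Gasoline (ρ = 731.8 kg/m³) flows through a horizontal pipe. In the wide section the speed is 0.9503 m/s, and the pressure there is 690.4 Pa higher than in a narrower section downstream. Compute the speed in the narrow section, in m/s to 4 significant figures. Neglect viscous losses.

With h₁ = h₂, rearranging Bernoulli gives v₂ = √(v₁² + 2ΔP/ρ).
v₂ = √(0.9503² + 2·690.4/731.8) = √(0.9031 + 1.887) = 1.670 m/s.

1.670 m/s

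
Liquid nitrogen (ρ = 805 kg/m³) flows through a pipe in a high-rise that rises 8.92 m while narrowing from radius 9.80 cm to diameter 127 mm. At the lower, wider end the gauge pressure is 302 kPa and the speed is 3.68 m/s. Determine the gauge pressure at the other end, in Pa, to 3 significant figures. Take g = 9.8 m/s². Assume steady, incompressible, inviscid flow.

Continuity gives A₁v₁ = A₂v₂, so v₂ = (302 cm²)/(127 cm²) × 3.68 m/s = 8.77 m/s.
Energy conservation along the streamline gives P₂ = P₁ − ½ρ(v₂² − v₁²) − ρg(h₂ − h₁).
P₂ = 302000 + ½·805·(3.68² − 8.77²) − 805·9.8·(+8.92) = 302000 + (-25500) − (70400) = 206000 Pa.

P₂ ≈ 206000 Pa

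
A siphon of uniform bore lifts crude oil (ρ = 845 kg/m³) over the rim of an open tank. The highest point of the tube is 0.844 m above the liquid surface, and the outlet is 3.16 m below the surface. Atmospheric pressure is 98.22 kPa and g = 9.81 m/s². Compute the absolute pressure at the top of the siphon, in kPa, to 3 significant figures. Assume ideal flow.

P_top ≈ 65.0 kPa

From the surface to the outlet (both open to atmosphere, surface at rest): v = √(2g·h_out) = √(2·9.81·3.16) = 7.87 m/s.
The bore is uniform, so the speed at the crest is the same v. Bernoulli surface→crest: P_atm = P_top + ½ρv² + ρg·h_top.
P_top = 98220 − ½·845·7.87² − 845·9.81·0.844 = 65000 Pa.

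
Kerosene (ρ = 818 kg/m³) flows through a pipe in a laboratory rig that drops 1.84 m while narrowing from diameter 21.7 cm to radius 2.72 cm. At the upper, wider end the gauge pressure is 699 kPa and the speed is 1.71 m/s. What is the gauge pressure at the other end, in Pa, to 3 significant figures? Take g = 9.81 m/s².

Continuity gives A₁v₁ = A₂v₂, so v₂ = (370 cm²)/(23.2 cm²) × 1.71 m/s = 27.2 m/s.
Energy conservation along the streamline gives P₂ = P₁ − ½ρ(v₂² − v₁²) − ρg(h₂ − h₁).
P₂ = 699000 + ½·818·(1.71² − 27.2²) − 818·9.81·(−1.84) = 699000 + (-302000) − (-14800) = 412000 Pa.

P₂ ≈ 412000 Pa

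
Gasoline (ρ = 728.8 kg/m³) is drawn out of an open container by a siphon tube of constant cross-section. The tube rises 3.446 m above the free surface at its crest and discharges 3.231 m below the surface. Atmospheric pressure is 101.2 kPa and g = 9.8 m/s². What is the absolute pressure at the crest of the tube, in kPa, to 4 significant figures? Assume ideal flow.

Bernoulli surface→outlet gives ½v² = g·h_out, so v = √(2·9.8·3.231) = 7.958 m/s.
Continuity keeps v the same throughout the tube; from surface to crest, P_atm + 0 = P_top + ½ρv² + ρg·h_top.
P_top = 101200 − ½·728.8·7.958² − 728.8·9.8·3.446 = 53510 Pa.

P_top ≈ 53.51 kPa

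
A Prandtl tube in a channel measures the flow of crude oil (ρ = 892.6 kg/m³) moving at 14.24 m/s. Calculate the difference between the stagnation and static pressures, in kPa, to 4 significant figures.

90.50 kPa

Bernoulli between the free stream and the stagnation point: ½ρv² = P_stag − P_static.
ΔP = ½·892.6·14.24² = 90500 Pa.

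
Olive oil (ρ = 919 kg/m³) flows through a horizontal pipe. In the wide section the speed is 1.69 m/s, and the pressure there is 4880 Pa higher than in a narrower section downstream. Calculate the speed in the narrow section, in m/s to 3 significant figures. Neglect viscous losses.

v₂ ≈ 3.67 m/s

With h₁ = h₂, rearranging Bernoulli gives v₂ = √(v₁² + 2ΔP/ρ).
v₂ = √(1.69² + 2·4880/919) = √(2.86 + 10.6) = 3.67 m/s.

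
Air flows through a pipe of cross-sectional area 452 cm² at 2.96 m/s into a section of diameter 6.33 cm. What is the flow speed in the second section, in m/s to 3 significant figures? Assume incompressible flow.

Continuity gives A₁v₁ = A₂v₂, so v₂ = (452 cm²)/(31.5 cm²) × 2.96 m/s = 42.5 m/s.

v₂ = 42.5 m/s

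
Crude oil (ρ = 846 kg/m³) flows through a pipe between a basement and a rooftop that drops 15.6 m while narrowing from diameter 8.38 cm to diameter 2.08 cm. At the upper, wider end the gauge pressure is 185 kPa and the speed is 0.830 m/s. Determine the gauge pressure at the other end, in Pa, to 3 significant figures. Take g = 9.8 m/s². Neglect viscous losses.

P₂ = 238000 Pa

Mass conservation (A₁v₁ = A₂v₂) gives v₂ = 0.830 × 55.2/3.40 = 13.5 m/s.
Bernoulli: P₁ + ½ρv₁² + ρg h₁ = P₂ + ½ρv₂² + ρg h₂, so P₂ = P₁ + ½ρ(v₁² − v₂²) − ρg(h₂ − h₁).
P₂ = 185000 + ½·846·(0.830² − 13.5²) − 846·9.8·(−15.6) = 185000 + (-76500) − (-129000) = 238000 Pa.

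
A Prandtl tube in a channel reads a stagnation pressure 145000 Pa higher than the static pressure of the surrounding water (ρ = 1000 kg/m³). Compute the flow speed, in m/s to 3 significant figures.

17.0 m/s

The dynamic pressure equals the rise in static pressure at the stagnation point: ΔP = ½ρv².
v = √(2ΔP/ρ) = √(2·145000/1000) = 17.0 m/s.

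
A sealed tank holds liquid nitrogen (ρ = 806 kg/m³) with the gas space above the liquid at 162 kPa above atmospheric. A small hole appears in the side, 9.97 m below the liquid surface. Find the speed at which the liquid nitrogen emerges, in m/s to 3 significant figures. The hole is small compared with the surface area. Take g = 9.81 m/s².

Take point 1 at the surface (v₁ ≈ 0) and point 2 at the hole (at atmospheric pressure). Bernoulli: P₁ + ρg h = P_atm + ½ρv₂².
With P₁ − P_atm = 162000 Pa, v₂ = √(2gh + 2ΔP/ρ) = √(2·9.81·9.97 + 2·162000/806) = 24.4 m/s.

v ≈ 24.4 m/s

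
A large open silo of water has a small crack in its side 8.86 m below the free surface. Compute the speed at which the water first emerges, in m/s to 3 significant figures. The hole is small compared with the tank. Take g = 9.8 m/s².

v = 13.2 m/s

Bernoulli from surface to hole (P equal, v_surface ≈ 0): v = √(2gh) = √(2×9.8×8.86) = 13.2 m/s.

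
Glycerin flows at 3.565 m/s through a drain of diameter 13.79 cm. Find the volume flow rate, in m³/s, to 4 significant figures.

Q = A·v = 0.01494 m² × 3.565 m/s = 0.05324 m³/s.

0.05324 m³/s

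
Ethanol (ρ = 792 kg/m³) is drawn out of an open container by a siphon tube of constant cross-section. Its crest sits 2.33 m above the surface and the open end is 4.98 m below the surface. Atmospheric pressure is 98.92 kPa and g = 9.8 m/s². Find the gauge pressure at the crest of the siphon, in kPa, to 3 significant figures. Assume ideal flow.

From the surface to the outlet (both open to atmosphere, surface at rest): v = √(2g·h_out) = √(2·9.8·4.98) = 9.88 m/s.
Continuity keeps v the same throughout the tube; from surface to crest, P_atm + 0 = P_top + ½ρv² + ρg·h_top.
P_top = 98920 − ½·792·9.88² − 792·9.8·2.33 = 42200 Pa. So P_gauge = P_top − P_atm = -56700 Pa.

P_gauge = -56.7 kPa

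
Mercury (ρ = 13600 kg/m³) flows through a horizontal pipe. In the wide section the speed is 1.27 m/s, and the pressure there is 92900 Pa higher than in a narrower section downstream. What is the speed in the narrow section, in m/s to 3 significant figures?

With h₁ = h₂, rearranging Bernoulli gives v₂ = √(v₁² + 2ΔP/ρ).
v₂ = √(1.27² + 2·92900/13600) = √(1.61 + 13.7) = 3.91 m/s.

v₂ ≈ 3.91 m/s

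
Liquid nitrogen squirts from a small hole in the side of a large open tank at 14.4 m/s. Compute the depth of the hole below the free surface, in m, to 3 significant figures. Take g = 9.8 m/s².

Inverting v = √(2gh) gives h = v² / 2g.
h = 14.4²/(2·9.8) = 207/19.60 = 10.6 m.

h ≈ 10.6 m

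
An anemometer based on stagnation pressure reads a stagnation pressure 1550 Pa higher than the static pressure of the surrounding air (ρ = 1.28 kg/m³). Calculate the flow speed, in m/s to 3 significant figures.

Bernoulli between the free stream and the stagnation point: ½ρv² = P_stag − P_static.
v = √(2ΔP/ρ) = √(2·1550/1.28) = 49.2 m/s.

v = 49.2 m/s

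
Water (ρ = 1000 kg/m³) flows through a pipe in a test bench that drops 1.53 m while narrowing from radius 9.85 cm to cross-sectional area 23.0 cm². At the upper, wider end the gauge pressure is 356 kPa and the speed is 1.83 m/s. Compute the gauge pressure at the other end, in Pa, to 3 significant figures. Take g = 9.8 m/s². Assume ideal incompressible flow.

78600 Pa

Mass conservation (A₁v₁ = A₂v₂) gives v₂ = 1.83 × 305/23.0 = 24.3 m/s.
Applying Bernoulli between the two ends and solving for P₂: P₂ = P₁ + ½ρ(v₁² − v₂²) − ρgΔh.
P₂ = 356000 + ½·1000·(1.83² − 24.3²) − 1000·9.8·(−1.53) = 356000 + (-292000) − (-15000) = 78600 Pa.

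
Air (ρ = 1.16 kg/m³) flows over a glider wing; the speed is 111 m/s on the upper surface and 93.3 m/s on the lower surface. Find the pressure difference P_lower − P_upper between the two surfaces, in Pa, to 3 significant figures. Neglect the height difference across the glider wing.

With negligible Δh, P + ½ρv² is constant, so P_low − P_up = ½ρ(v_up² − v_low²).
ΔP = ½·1.16·(111² − 93.3²) = 2100 Pa.

ΔP ≈ 2100 Pa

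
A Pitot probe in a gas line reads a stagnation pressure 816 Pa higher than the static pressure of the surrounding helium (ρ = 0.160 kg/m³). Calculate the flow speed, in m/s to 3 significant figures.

v = 101 m/s

Bernoulli between the free stream and the stagnation point: ½ρv² = P_stag − P_static.
v = √(2ΔP/ρ) = √(2·816/0.160) = 101 m/s.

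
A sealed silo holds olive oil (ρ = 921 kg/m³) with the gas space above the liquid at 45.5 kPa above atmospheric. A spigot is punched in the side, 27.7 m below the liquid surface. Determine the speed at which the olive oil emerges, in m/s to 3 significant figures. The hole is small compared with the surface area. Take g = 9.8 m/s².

Take point 1 at the surface (v₁ ≈ 0) and point 2 at the hole (at atmospheric pressure). Bernoulli: P₁ + ρg h = P_atm + ½ρv₂².
With P₁ − P_atm = 45500 Pa, v₂ = √(2gh + 2ΔP/ρ) = √(2·9.8·27.7 + 2·45500/921) = 25.3 m/s.

v ≈ 25.3 m/s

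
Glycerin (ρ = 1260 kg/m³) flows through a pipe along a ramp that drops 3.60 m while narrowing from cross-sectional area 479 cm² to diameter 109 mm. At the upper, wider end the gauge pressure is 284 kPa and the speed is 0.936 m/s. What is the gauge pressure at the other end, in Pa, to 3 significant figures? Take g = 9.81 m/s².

P₂ ≈ 315000 Pa

Mass conservation (A₁v₁ = A₂v₂) gives v₂ = 0.936 × 479/93.3 = 4.80 m/s.
Energy conservation along the streamline gives P₂ = P₁ − ½ρ(v₂² − v₁²) − ρg(h₂ − h₁).
P₂ = 284000 + ½·1260·(0.936² − 4.80²) − 1260·9.81·(−3.60) = 284000 + (-14000) − (-44500) = 315000 Pa.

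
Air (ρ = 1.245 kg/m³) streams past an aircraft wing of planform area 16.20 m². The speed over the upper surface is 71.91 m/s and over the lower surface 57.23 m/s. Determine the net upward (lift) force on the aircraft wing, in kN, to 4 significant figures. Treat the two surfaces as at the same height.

F ≈ 19.12 kN

From P + ½ρv² = const at equal height, P_low − P_up = ½ρ(v_up² − v_low²).
ΔP = ½·1.245·(71.91² − 57.23²) = 1180 Pa.
Lift = ΔP · A = 1180 × 16.20 = 19120 N.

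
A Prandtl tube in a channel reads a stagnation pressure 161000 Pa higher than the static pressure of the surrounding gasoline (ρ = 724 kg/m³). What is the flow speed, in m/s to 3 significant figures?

Bernoulli between the free stream and the stagnation point: ½ρv² = P_stag − P_static.
v = √(2ΔP/ρ) = √(2·161000/724) = 21.1 m/s.

v ≈ 21.1 m/s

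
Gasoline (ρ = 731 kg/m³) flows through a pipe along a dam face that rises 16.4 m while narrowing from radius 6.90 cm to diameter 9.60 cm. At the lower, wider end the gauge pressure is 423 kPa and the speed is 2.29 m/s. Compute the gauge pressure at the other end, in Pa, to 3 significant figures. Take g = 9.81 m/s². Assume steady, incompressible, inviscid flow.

P₂ ≈ 299000 Pa

By continuity, v₂ = v₁·A₁/A₂ = 2.29·(150/72.4) = 4.73 m/s.
Energy conservation along the streamline gives P₂ = P₁ − ½ρ(v₂² − v₁²) − ρg(h₂ − h₁).
P₂ = 423000 + ½·731·(2.29² − 4.73²) − 731·9.81·(+16.4) = 423000 + (-6270) − (118000) = 299000 Pa.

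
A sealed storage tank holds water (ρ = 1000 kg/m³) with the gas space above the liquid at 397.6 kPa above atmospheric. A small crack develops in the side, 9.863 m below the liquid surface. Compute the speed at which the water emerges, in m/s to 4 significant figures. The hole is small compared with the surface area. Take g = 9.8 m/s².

Take point 1 at the surface (v₁ ≈ 0) and point 2 at the hole (at atmospheric pressure). Bernoulli: P₁ + ρg h = P_atm + ½ρv₂².
With P₁ − P_atm = 397600 Pa, v₂ = √(2gh + 2ΔP/ρ) = √(2·9.8·9.863 + 2·397600/1000) = 31.44 m/s.

v ≈ 31.44 m/s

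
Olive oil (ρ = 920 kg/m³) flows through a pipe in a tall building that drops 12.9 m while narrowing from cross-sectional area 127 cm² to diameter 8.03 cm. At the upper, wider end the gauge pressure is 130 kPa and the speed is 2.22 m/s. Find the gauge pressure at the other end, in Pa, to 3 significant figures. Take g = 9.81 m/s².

P₂ ≈ 234000 Pa

Continuity gives A₁v₁ = A₂v₂, so v₂ = (127 cm²)/(50.6 cm²) × 2.22 m/s = 5.57 m/s.
Energy conservation along the streamline gives P₂ = P₁ − ½ρ(v₂² − v₁²) − ρg(h₂ − h₁).
P₂ = 130000 + ½·920·(2.22² − 5.57²) − 920·9.81·(−12.9) = 130000 + (-12000) − (-116000) = 234000 Pa.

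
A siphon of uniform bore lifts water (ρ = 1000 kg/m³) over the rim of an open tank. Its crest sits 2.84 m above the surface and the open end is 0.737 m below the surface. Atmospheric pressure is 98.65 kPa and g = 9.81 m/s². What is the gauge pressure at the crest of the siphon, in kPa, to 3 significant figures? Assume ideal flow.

-35.1 kPa

The outlet speed comes from Torricelli: v = √(2g·0.737) = 3.80 m/s.
Continuity keeps v the same throughout the tube; from surface to crest, P_atm + 0 = P_top + ½ρv² + ρg·h_top.
P_top = 98650 − ½·1000·3.80² − 1000·9.81·2.84 = 63600 Pa. So P_gauge = P_top − P_atm = -35100 Pa.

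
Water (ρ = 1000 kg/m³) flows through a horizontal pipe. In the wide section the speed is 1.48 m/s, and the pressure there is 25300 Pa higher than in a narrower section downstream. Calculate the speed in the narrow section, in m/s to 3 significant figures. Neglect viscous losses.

With h₁ = h₂, rearranging Bernoulli gives v₂ = √(v₁² + 2ΔP/ρ).
v₂ = √(1.48² + 2·25300/1000) = √(2.19 + 50.6) = 7.27 m/s.

v₂ ≈ 7.27 m/s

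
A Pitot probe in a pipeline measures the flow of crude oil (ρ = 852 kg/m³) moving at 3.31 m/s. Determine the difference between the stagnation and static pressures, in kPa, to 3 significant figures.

The dynamic pressure equals the rise in static pressure at the stagnation point: ΔP = ½ρv².
ΔP = ½·852·3.31² = 4670 Pa.

ΔP = 4.67 kPa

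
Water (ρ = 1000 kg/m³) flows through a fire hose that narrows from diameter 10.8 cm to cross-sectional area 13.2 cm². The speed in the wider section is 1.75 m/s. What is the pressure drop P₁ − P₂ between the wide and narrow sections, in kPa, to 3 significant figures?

By continuity, v₂ = v₁·A₁/A₂ = 1.75·(91.6/13.2) = 12.1 m/s.
With no height change, Bernoulli's equation is P₁ + ½ρv₁² = P₂ + ½ρv₂².
P₁ − P₂ = ½·1000·(12.1² − 1.75²) = ½·1000·144 = 72200 Pa.

ΔP ≈ 72.2 kPa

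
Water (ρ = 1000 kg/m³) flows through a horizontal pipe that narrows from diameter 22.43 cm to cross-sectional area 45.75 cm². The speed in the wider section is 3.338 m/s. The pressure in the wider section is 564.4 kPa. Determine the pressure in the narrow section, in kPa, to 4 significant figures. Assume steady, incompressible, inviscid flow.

The volume flow rate is constant, so v₂ = (A₁/A₂)v₁ = (395.1/45.75)·3.338 = 28.83 m/s.
Along the horizontal streamline, P + ½ρv² is constant.
P₂ = P₁ − ½ρ(v₂² − v₁²) = 564400 − ½·1000·(28.83² − 3.338²) = 564400 − 410000 = 154400 Pa.

P₂ = 154.4 kPa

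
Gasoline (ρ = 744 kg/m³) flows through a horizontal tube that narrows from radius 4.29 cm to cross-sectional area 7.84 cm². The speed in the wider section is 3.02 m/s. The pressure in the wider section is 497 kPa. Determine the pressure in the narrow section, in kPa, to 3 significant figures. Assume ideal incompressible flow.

P₂ ≈ 316 kPa

Mass conservation (A₁v₁ = A₂v₂) gives v₂ = 3.02 × 57.8/7.84 = 22.3 m/s.
Bernoulli (h₁ = h₂): P₁ − P₂ = ½ρ(v₂² − v₁²).
P₂ = P₁ − ½ρ(v₂² − v₁²) = 497000 − ½·744·(22.3² − 3.02²) = 497000 − 181000 = 316000 Pa.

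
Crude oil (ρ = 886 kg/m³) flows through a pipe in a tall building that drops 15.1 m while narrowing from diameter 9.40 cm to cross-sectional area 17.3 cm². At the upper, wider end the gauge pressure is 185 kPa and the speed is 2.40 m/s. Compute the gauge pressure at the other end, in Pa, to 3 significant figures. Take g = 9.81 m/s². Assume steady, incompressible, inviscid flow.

By continuity, v₂ = v₁·A₁/A₂ = 2.40·(69.4/17.3) = 9.63 m/s.
Applying Bernoulli between the two ends and solving for P₂: P₂ = P₁ + ½ρ(v₁² − v₂²) − ρgΔh.
P₂ = 185000 + ½·886·(2.40² − 9.63²) − 886·9.81·(−15.1) = 185000 + (-38500) − (-131000) = 278000 Pa.

P₂ = 278000 Pa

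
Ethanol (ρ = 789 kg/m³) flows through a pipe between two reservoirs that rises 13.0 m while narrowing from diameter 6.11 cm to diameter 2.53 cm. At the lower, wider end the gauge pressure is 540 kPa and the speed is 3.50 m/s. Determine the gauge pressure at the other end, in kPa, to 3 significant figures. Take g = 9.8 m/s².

280 kPa

The volume flow rate is constant, so v₂ = (A₁/A₂)v₁ = (29.3/5.03)·3.50 = 20.4 m/s.
Bernoulli: P₁ + ½ρv₁² + ρg h₁ = P₂ + ½ρv₂² + ρg h₂, so P₂ = P₁ + ½ρ(v₁² − v₂²) − ρg(h₂ − h₁).
P₂ = 540000 + ½·789·(3.50² − 20.4²) − 789·9.8·(+13.0) = 540000 + (-160000) − (101000) = 280000 Pa.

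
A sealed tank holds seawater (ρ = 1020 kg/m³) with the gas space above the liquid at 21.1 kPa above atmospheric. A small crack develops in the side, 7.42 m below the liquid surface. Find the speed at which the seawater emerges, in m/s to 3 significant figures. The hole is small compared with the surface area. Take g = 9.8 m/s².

13.7 m/s

Take point 1 at the surface (v₁ ≈ 0) and point 2 at the hole (at atmospheric pressure). Bernoulli: P₁ + ρg h = P_atm + ½ρv₂².
With P₁ − P_atm = 21100 Pa, v₂ = √(2gh + 2ΔP/ρ) = √(2·9.8·7.42 + 2·21100/1020) = 13.7 m/s.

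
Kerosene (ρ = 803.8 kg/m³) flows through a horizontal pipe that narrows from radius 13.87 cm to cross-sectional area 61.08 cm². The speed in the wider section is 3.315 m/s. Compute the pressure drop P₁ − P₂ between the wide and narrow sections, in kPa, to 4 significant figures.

428.0 kPa

By continuity, v₂ = v₁·A₁/A₂ = 3.315·(604.4/61.08) = 32.80 m/s.
Bernoulli (h₁ = h₂): P₁ − P₂ = ½ρ(v₂² − v₁²).
P₁ − P₂ = ½·803.8·(32.80² − 3.315²) = ½·803.8·1065 = 428000 Pa.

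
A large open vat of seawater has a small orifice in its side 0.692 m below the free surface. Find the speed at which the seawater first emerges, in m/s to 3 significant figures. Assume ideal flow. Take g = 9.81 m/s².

Torricelli's result v = √(2gh) gives v = √(2·9.81·0.692) = 3.68 m/s.

3.68 m/s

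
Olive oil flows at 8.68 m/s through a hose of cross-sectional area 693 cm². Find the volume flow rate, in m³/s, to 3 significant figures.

Q ≈ 0.602 m³/s

Q = A·v = 0.0693 m² × 8.68 m/s = 0.602 m³/s.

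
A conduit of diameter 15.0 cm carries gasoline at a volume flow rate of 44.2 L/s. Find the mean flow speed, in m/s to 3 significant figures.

v ≈ 2.50 m/s

Q = 44.2 L/s = 0.0442 m³/s.
v = Q/A = 0.0442 / 0.0177 = 2.50 m/s.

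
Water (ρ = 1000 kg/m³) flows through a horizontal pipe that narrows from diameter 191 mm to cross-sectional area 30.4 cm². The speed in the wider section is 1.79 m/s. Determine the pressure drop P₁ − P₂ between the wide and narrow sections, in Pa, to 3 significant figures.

Mass conservation (A₁v₁ = A₂v₂) gives v₂ = 1.79 × 287/30.4 = 16.9 m/s.
Bernoulli (h₁ = h₂): P₁ − P₂ = ½ρ(v₂² − v₁²).
P₁ − P₂ = ½·1000·(16.9² − 1.79²) = ½·1000·281 = 141000 Pa.

ΔP ≈ 141000 Pa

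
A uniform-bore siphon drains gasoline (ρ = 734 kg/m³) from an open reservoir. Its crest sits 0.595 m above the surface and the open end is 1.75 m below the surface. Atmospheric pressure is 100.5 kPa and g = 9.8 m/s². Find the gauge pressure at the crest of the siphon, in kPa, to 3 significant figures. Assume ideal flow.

P_gauge = -16.9 kPa

From the surface to the outlet (both open to atmosphere, surface at rest): v = √(2g·h_out) = √(2·9.8·1.75) = 5.86 m/s.
With constant cross-section the crest speed equals v; applying Bernoulli from the surface up to the crest, P_top = P_atm − ½ρv² − ρg·h_top.
P_top = 100500 − ½·734·5.86² − 734·9.8·0.595 = 83600 Pa. So P_gauge = P_top − P_atm = -16900 Pa.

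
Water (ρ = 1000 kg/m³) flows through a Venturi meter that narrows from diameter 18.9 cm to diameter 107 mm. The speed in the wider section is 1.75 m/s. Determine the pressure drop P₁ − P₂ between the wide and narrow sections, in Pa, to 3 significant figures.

ΔP ≈ 13400 Pa

The volume flow rate is constant, so v₂ = (A₁/A₂)v₁ = (281/89.9)·1.75 = 5.46 m/s.
Bernoulli (h₁ = h₂): P₁ − P₂ = ½ρ(v₂² − v₁²).
P₁ − P₂ = ½·1000·(5.46² − 1.75²) = ½·1000·26.7 = 13400 Pa.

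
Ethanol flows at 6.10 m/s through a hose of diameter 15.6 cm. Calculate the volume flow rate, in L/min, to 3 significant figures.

Q ≈ 7000 L/min

Q = A·v = 0.0191 m² × 6.10 m/s = 0.117 m³/s.
Converting: 0.117 m³/s × 60000 = 7000 L/min.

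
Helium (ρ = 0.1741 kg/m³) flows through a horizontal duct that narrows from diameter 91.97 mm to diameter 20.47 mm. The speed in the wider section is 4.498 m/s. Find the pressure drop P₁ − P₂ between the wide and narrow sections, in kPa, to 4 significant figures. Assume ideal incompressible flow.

Mass conservation (A₁v₁ = A₂v₂) gives v₂ = 4.498 × 66.43/3.291 = 90.80 m/s.
The pipe is horizontal, so Bernoulli reduces to P₁ + ½ρv₁² = P₂ + ½ρv₂².
P₁ − P₂ = ½·0.1741·(90.80² − 4.498²) = ½·0.1741·8224 = 715.9 Pa.

ΔP ≈ 0.7159 kPa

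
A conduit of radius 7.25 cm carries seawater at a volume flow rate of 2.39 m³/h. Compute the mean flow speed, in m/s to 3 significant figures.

Q = 2.39 m³/h = 0.000664 m³/s.
v = Q/A = 0.000664 / 0.0165 = 0.0402 m/s.

v ≈ 0.0402 m/s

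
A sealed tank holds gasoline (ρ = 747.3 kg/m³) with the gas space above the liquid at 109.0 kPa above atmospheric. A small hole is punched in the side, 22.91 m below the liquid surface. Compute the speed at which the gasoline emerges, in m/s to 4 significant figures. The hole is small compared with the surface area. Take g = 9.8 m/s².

27.22 m/s

Take point 1 at the surface (v₁ ≈ 0) and point 2 at the hole (at atmospheric pressure). Bernoulli: P₁ + ρg h = P_atm + ½ρv₂².
With P₁ − P_atm = 109000 Pa, v₂ = √(2gh + 2ΔP/ρ) = √(2·9.8·22.91 + 2·109000/747.3) = 27.22 m/s.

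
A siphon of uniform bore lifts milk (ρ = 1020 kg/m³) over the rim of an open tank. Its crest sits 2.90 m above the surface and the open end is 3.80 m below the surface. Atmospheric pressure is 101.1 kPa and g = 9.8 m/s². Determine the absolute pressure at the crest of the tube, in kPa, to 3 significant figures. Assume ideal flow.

From the surface to the outlet (both open to atmosphere, surface at rest): v = √(2g·h_out) = √(2·9.8·3.80) = 8.63 m/s.
Continuity keeps v the same throughout the tube; from surface to crest, P_atm + 0 = P_top + ½ρv² + ρg·h_top.
P_top = 101100 − ½·1020·8.63² − 1020·9.8·2.90 = 34100 Pa.

34.1 kPa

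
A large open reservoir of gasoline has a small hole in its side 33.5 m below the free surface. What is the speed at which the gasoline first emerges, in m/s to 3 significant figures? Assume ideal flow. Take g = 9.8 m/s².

v = 25.6 m/s

Torricelli's result v = √(2gh) gives v = √(2·9.8·33.5) = 25.6 m/s.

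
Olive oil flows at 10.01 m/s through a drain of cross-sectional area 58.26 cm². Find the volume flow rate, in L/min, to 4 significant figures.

Q = A·v = 0.005826 m² × 10.01 m/s = 0.05832 m³/s.
Converting: 0.05832 m³/s × 60000 = 3499 L/min.

Q = 3499 L/min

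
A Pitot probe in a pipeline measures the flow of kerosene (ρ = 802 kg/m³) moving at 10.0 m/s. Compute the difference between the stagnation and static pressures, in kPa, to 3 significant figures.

Bernoulli between the free stream and the stagnation point: ½ρv² = P_stag − P_static.
ΔP = ½·802·10.0² = 40100 Pa.

ΔP ≈ 40.1 kPa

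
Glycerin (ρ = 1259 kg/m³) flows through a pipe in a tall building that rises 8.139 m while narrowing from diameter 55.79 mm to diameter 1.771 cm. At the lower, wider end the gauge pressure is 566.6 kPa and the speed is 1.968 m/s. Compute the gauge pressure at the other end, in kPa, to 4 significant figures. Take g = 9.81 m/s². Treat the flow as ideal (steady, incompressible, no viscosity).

P₂ = 228.4 kPa

Mass conservation (A₁v₁ = A₂v₂) gives v₂ = 1.968 × 24.45/2.463 = 19.53 m/s.
Bernoulli: P₁ + ½ρv₁² + ρg h₁ = P₂ + ½ρv₂² + ρg h₂, so P₂ = P₁ + ½ρ(v₁² − v₂²) − ρg(h₂ − h₁).
P₂ = 566600 + ½·1259·(1.968² − 19.53²) − 1259·9.81·(+8.139) = 566600 + (-237700) − (100500) = 228400 Pa.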